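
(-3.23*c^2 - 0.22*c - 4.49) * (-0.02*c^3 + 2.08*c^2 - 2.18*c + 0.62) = 0.0646*c^5 - 6.714*c^4 + 6.6736*c^3 - 10.8622*c^2 + 9.6518*c - 2.7838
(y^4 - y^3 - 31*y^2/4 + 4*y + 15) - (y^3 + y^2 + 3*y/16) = y^4 - 2*y^3 - 35*y^2/4 + 61*y/16 + 15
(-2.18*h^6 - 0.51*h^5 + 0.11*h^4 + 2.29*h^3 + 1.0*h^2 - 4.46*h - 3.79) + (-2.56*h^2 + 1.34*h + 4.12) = -2.18*h^6 - 0.51*h^5 + 0.11*h^4 + 2.29*h^3 - 1.56*h^2 - 3.12*h + 0.33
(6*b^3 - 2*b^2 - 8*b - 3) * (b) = 6*b^4 - 2*b^3 - 8*b^2 - 3*b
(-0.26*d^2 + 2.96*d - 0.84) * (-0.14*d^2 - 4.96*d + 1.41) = 0.0364*d^4 + 0.8752*d^3 - 14.9306*d^2 + 8.34*d - 1.1844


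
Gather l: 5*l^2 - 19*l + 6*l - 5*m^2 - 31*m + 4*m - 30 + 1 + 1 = 5*l^2 - 13*l - 5*m^2 - 27*m - 28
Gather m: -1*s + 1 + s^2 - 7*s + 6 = s^2 - 8*s + 7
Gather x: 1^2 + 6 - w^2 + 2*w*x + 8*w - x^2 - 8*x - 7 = -w^2 + 8*w - x^2 + x*(2*w - 8)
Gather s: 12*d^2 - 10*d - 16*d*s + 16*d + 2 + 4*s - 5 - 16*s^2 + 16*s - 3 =12*d^2 + 6*d - 16*s^2 + s*(20 - 16*d) - 6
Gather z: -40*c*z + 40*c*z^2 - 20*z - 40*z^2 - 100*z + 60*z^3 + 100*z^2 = 60*z^3 + z^2*(40*c + 60) + z*(-40*c - 120)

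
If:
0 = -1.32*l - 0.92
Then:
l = -0.70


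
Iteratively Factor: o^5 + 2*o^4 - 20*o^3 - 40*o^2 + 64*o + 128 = (o - 2)*(o^4 + 4*o^3 - 12*o^2 - 64*o - 64) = (o - 2)*(o + 4)*(o^3 - 12*o - 16) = (o - 2)*(o + 2)*(o + 4)*(o^2 - 2*o - 8) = (o - 4)*(o - 2)*(o + 2)*(o + 4)*(o + 2)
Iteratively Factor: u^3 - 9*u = (u - 3)*(u^2 + 3*u) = u*(u - 3)*(u + 3)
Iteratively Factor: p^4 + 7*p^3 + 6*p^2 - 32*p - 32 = (p + 4)*(p^3 + 3*p^2 - 6*p - 8) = (p - 2)*(p + 4)*(p^2 + 5*p + 4) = (p - 2)*(p + 4)^2*(p + 1)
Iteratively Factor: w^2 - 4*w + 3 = (w - 3)*(w - 1)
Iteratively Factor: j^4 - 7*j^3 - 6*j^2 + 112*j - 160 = (j - 5)*(j^3 - 2*j^2 - 16*j + 32) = (j - 5)*(j - 4)*(j^2 + 2*j - 8) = (j - 5)*(j - 4)*(j - 2)*(j + 4)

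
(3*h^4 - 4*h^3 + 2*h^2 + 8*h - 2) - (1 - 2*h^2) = 3*h^4 - 4*h^3 + 4*h^2 + 8*h - 3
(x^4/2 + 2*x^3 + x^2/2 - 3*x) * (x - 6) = x^5/2 - x^4 - 23*x^3/2 - 6*x^2 + 18*x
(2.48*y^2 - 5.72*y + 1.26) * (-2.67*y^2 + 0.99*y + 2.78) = -6.6216*y^4 + 17.7276*y^3 - 2.1326*y^2 - 14.6542*y + 3.5028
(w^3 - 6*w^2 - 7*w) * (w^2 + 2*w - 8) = w^5 - 4*w^4 - 27*w^3 + 34*w^2 + 56*w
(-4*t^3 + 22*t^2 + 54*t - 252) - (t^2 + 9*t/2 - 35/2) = -4*t^3 + 21*t^2 + 99*t/2 - 469/2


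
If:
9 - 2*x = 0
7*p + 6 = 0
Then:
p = -6/7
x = 9/2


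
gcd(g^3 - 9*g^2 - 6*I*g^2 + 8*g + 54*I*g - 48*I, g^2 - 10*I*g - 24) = g - 6*I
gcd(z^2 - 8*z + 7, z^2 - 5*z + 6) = 1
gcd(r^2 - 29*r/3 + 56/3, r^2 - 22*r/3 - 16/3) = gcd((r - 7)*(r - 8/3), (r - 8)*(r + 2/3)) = 1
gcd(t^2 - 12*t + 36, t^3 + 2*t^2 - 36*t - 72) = t - 6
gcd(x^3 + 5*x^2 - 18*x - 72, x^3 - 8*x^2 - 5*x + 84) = x^2 - x - 12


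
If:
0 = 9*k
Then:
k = 0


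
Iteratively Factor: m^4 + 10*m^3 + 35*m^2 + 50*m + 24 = (m + 4)*(m^3 + 6*m^2 + 11*m + 6) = (m + 3)*(m + 4)*(m^2 + 3*m + 2) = (m + 2)*(m + 3)*(m + 4)*(m + 1)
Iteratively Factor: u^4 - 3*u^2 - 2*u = (u - 2)*(u^3 + 2*u^2 + u) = (u - 2)*(u + 1)*(u^2 + u) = (u - 2)*(u + 1)^2*(u)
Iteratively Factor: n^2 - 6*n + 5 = (n - 5)*(n - 1)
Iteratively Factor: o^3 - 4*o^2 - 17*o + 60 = (o - 3)*(o^2 - o - 20) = (o - 5)*(o - 3)*(o + 4)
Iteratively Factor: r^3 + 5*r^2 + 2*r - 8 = (r - 1)*(r^2 + 6*r + 8) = (r - 1)*(r + 2)*(r + 4)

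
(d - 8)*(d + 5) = d^2 - 3*d - 40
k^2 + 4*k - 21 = (k - 3)*(k + 7)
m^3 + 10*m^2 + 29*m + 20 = (m + 1)*(m + 4)*(m + 5)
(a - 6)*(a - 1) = a^2 - 7*a + 6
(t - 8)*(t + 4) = t^2 - 4*t - 32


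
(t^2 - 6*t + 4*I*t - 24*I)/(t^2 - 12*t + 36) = (t + 4*I)/(t - 6)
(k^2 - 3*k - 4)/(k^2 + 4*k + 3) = (k - 4)/(k + 3)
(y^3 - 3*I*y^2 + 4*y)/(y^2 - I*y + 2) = y*(y - 4*I)/(y - 2*I)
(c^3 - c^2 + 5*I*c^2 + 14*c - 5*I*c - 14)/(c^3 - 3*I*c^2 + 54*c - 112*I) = (c - 1)/(c - 8*I)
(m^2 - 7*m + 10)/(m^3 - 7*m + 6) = (m - 5)/(m^2 + 2*m - 3)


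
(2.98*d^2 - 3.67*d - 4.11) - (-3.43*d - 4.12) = 2.98*d^2 - 0.24*d + 0.00999999999999979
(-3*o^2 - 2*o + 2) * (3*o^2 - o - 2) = -9*o^4 - 3*o^3 + 14*o^2 + 2*o - 4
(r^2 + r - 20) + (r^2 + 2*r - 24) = 2*r^2 + 3*r - 44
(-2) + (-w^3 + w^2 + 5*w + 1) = -w^3 + w^2 + 5*w - 1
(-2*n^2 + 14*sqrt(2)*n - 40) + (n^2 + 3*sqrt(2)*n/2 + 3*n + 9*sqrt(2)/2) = -n^2 + 3*n + 31*sqrt(2)*n/2 - 40 + 9*sqrt(2)/2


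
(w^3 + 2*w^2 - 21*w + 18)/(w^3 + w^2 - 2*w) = (w^2 + 3*w - 18)/(w*(w + 2))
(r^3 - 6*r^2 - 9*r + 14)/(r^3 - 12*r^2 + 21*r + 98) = (r - 1)/(r - 7)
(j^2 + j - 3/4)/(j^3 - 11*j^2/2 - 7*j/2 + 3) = (j + 3/2)/(j^2 - 5*j - 6)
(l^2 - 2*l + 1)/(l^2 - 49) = (l^2 - 2*l + 1)/(l^2 - 49)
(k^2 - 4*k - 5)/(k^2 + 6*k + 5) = (k - 5)/(k + 5)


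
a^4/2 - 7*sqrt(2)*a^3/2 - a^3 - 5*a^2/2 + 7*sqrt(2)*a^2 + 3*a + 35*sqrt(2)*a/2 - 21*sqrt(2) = (a/2 + 1)*(a - 3)*(a - 1)*(a - 7*sqrt(2))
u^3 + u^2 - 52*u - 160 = (u - 8)*(u + 4)*(u + 5)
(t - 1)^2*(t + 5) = t^3 + 3*t^2 - 9*t + 5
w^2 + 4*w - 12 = (w - 2)*(w + 6)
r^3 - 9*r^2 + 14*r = r*(r - 7)*(r - 2)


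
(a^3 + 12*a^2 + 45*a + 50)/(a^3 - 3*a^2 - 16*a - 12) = (a^2 + 10*a + 25)/(a^2 - 5*a - 6)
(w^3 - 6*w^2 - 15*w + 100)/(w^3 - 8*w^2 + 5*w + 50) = (w + 4)/(w + 2)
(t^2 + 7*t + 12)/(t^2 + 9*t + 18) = (t + 4)/(t + 6)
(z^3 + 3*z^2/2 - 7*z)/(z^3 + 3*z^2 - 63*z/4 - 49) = 2*z*(z - 2)/(2*z^2 - z - 28)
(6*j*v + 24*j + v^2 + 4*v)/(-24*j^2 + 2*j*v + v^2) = (v + 4)/(-4*j + v)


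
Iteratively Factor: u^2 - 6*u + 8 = (u - 4)*(u - 2)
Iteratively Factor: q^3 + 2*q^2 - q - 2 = (q - 1)*(q^2 + 3*q + 2) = (q - 1)*(q + 1)*(q + 2)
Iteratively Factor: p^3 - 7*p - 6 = (p + 1)*(p^2 - p - 6) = (p + 1)*(p + 2)*(p - 3)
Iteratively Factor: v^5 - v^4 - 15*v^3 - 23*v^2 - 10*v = (v + 2)*(v^4 - 3*v^3 - 9*v^2 - 5*v) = (v + 1)*(v + 2)*(v^3 - 4*v^2 - 5*v) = (v + 1)^2*(v + 2)*(v^2 - 5*v) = (v - 5)*(v + 1)^2*(v + 2)*(v)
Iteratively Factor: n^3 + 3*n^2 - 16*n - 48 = (n - 4)*(n^2 + 7*n + 12) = (n - 4)*(n + 3)*(n + 4)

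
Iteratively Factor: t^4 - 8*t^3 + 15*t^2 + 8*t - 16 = (t - 4)*(t^3 - 4*t^2 - t + 4) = (t - 4)*(t + 1)*(t^2 - 5*t + 4) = (t - 4)^2*(t + 1)*(t - 1)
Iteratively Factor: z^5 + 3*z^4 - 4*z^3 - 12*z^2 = (z)*(z^4 + 3*z^3 - 4*z^2 - 12*z) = z*(z + 2)*(z^3 + z^2 - 6*z) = z*(z - 2)*(z + 2)*(z^2 + 3*z) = z^2*(z - 2)*(z + 2)*(z + 3)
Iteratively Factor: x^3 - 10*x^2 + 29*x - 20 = (x - 5)*(x^2 - 5*x + 4) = (x - 5)*(x - 4)*(x - 1)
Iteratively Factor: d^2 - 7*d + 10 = (d - 5)*(d - 2)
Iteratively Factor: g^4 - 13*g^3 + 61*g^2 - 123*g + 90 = (g - 3)*(g^3 - 10*g^2 + 31*g - 30) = (g - 3)^2*(g^2 - 7*g + 10) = (g - 5)*(g - 3)^2*(g - 2)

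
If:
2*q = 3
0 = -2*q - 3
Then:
No Solution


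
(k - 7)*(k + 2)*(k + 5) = k^3 - 39*k - 70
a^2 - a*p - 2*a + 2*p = (a - 2)*(a - p)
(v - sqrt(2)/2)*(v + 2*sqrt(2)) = v^2 + 3*sqrt(2)*v/2 - 2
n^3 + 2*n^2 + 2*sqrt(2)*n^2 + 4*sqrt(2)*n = n*(n + 2)*(n + 2*sqrt(2))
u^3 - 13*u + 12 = (u - 3)*(u - 1)*(u + 4)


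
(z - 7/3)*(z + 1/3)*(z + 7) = z^3 + 5*z^2 - 133*z/9 - 49/9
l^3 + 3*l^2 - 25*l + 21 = (l - 3)*(l - 1)*(l + 7)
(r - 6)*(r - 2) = r^2 - 8*r + 12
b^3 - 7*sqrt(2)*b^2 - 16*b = b*(b - 8*sqrt(2))*(b + sqrt(2))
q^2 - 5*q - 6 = (q - 6)*(q + 1)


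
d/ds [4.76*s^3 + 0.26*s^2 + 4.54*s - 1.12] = 14.28*s^2 + 0.52*s + 4.54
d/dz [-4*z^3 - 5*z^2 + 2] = 2*z*(-6*z - 5)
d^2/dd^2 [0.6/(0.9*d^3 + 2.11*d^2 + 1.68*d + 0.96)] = (-(3.24*d + 2.532)*(0.9*d^3 + 2.11*d^2 + 1.68*d + 0.96) + 0.6*(2.7*d^2 + 4.22*d + 1.68)*(5.4*d^2 + 8.44*d + 3.36))/(0.9*d^3 + 2.11*d^2 + 1.68*d + 0.96)^3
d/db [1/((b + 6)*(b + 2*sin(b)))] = -(b + (b + 6)*(2*cos(b) + 1) + 2*sin(b))/((b + 6)^2*(b + 2*sin(b))^2)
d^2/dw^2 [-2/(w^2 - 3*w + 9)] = 4*(w^2 - 3*w - (2*w - 3)^2 + 9)/(w^2 - 3*w + 9)^3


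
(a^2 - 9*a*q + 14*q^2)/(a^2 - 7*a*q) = (a - 2*q)/a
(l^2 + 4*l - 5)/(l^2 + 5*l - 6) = (l + 5)/(l + 6)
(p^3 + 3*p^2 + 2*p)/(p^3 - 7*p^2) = (p^2 + 3*p + 2)/(p*(p - 7))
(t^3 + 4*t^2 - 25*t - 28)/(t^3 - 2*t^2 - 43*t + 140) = (t + 1)/(t - 5)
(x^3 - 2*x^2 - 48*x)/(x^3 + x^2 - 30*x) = (x - 8)/(x - 5)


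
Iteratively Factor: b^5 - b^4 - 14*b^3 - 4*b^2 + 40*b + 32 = (b + 1)*(b^4 - 2*b^3 - 12*b^2 + 8*b + 32) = (b - 4)*(b + 1)*(b^3 + 2*b^2 - 4*b - 8) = (b - 4)*(b + 1)*(b + 2)*(b^2 - 4) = (b - 4)*(b - 2)*(b + 1)*(b + 2)*(b + 2)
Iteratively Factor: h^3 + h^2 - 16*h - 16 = (h - 4)*(h^2 + 5*h + 4) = (h - 4)*(h + 4)*(h + 1)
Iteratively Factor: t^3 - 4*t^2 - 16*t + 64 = (t + 4)*(t^2 - 8*t + 16) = (t - 4)*(t + 4)*(t - 4)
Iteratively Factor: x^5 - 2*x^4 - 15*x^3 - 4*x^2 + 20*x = (x - 5)*(x^4 + 3*x^3 - 4*x) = x*(x - 5)*(x^3 + 3*x^2 - 4) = x*(x - 5)*(x - 1)*(x^2 + 4*x + 4) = x*(x - 5)*(x - 1)*(x + 2)*(x + 2)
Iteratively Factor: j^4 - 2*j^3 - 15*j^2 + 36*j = (j - 3)*(j^3 + j^2 - 12*j) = j*(j - 3)*(j^2 + j - 12) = j*(j - 3)*(j + 4)*(j - 3)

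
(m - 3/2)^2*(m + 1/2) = m^3 - 5*m^2/2 + 3*m/4 + 9/8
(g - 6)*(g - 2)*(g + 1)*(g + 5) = g^4 - 2*g^3 - 31*g^2 + 32*g + 60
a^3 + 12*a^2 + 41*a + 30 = (a + 1)*(a + 5)*(a + 6)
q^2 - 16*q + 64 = (q - 8)^2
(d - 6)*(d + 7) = d^2 + d - 42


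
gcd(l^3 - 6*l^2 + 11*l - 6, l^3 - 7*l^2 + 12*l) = l - 3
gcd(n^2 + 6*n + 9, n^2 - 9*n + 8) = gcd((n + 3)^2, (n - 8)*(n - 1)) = 1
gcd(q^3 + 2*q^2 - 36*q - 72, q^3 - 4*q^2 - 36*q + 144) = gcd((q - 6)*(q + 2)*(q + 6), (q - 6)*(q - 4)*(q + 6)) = q^2 - 36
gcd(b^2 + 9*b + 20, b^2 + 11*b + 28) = b + 4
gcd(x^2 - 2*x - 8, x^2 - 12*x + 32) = x - 4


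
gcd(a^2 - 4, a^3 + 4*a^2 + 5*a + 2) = a + 2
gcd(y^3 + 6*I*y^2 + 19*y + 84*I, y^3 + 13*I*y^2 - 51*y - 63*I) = y^2 + 10*I*y - 21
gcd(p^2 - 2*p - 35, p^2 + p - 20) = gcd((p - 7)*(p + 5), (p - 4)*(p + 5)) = p + 5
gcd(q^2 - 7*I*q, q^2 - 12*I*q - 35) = q - 7*I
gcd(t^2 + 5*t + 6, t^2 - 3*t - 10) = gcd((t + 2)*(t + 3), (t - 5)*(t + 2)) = t + 2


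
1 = 1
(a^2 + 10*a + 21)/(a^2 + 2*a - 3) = (a + 7)/(a - 1)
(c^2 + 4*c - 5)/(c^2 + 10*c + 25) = (c - 1)/(c + 5)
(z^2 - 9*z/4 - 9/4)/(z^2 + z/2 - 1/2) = (4*z^2 - 9*z - 9)/(2*(2*z^2 + z - 1))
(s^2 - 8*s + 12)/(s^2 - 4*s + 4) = (s - 6)/(s - 2)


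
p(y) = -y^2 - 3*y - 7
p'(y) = -2*y - 3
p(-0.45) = -5.85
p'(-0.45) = -2.10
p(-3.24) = -7.78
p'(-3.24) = 3.48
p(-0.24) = -6.34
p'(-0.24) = -2.52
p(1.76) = -15.38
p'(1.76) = -6.52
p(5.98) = -60.70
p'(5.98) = -14.96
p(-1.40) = -4.76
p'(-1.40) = -0.20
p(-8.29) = -50.85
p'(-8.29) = 13.58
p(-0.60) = -5.56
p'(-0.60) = -1.80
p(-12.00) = -115.00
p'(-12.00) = 21.00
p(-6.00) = -25.00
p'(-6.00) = 9.00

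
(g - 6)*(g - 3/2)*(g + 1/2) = g^3 - 7*g^2 + 21*g/4 + 9/2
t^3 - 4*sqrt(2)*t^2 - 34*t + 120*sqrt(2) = (t - 5*sqrt(2))*(t - 3*sqrt(2))*(t + 4*sqrt(2))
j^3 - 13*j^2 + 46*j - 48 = (j - 8)*(j - 3)*(j - 2)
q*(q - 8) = q^2 - 8*q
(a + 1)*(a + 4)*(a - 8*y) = a^3 - 8*a^2*y + 5*a^2 - 40*a*y + 4*a - 32*y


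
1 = 1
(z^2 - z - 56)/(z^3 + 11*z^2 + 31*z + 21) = (z - 8)/(z^2 + 4*z + 3)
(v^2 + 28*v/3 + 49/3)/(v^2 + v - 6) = (v^2 + 28*v/3 + 49/3)/(v^2 + v - 6)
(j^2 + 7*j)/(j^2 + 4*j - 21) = j/(j - 3)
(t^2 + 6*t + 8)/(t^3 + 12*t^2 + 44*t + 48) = 1/(t + 6)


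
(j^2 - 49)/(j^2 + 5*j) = (j^2 - 49)/(j*(j + 5))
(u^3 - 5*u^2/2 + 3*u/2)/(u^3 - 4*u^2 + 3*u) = (u - 3/2)/(u - 3)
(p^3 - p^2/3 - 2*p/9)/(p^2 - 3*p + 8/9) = p*(9*p^2 - 3*p - 2)/(9*p^2 - 27*p + 8)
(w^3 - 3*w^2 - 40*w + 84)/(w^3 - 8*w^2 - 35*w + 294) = (w - 2)/(w - 7)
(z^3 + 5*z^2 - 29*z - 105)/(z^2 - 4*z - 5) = (z^2 + 10*z + 21)/(z + 1)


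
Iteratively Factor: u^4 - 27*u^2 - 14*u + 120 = (u - 2)*(u^3 + 2*u^2 - 23*u - 60) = (u - 2)*(u + 3)*(u^2 - u - 20) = (u - 5)*(u - 2)*(u + 3)*(u + 4)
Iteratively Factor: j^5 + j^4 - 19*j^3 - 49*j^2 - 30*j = (j - 5)*(j^4 + 6*j^3 + 11*j^2 + 6*j) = (j - 5)*(j + 2)*(j^3 + 4*j^2 + 3*j) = (j - 5)*(j + 1)*(j + 2)*(j^2 + 3*j) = (j - 5)*(j + 1)*(j + 2)*(j + 3)*(j)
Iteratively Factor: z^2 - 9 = (z + 3)*(z - 3)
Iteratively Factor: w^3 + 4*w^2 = (w)*(w^2 + 4*w) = w^2*(w + 4)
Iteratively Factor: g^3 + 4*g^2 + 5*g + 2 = (g + 1)*(g^2 + 3*g + 2) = (g + 1)^2*(g + 2)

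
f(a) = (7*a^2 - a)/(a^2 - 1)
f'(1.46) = -13.52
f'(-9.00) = 0.03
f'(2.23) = -1.60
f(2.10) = 8.44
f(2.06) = 8.52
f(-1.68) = 11.76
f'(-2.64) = 1.26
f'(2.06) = -2.24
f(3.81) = 7.24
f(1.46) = 11.90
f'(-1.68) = 8.23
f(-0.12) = -0.22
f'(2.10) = -2.06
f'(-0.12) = 2.77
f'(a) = -2*a*(7*a^2 - a)/(a^2 - 1)^2 + (14*a - 1)/(a^2 - 1) = (a^2 - 14*a + 1)/(a^4 - 2*a^2 + 1)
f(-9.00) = 7.20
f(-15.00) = 7.10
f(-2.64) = 8.61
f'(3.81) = -0.21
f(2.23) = 8.20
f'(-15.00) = 0.01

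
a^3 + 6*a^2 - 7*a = a*(a - 1)*(a + 7)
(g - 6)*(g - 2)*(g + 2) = g^3 - 6*g^2 - 4*g + 24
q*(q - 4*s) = q^2 - 4*q*s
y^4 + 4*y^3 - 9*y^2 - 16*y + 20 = (y - 2)*(y - 1)*(y + 2)*(y + 5)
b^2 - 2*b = b*(b - 2)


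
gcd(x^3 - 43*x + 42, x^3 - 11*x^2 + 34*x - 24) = x^2 - 7*x + 6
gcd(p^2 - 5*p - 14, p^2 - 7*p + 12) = 1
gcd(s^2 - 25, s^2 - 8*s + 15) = s - 5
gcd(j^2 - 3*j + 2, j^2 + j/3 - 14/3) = j - 2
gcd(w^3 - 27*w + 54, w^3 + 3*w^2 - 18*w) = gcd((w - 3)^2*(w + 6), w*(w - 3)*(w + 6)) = w^2 + 3*w - 18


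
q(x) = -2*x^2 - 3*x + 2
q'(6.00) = -27.00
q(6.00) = -88.00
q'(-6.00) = 21.00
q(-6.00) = -52.00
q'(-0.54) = -0.84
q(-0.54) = 3.04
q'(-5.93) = 20.72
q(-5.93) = -50.54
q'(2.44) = -12.76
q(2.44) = -17.23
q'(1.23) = -7.92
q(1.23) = -4.72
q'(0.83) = -6.32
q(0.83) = -1.87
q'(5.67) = -25.68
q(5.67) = -79.31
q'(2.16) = -11.64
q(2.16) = -13.81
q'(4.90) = -22.60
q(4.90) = -60.72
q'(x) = -4*x - 3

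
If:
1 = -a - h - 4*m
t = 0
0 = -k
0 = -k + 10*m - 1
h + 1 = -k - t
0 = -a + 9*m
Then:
No Solution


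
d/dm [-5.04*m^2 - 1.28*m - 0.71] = -10.08*m - 1.28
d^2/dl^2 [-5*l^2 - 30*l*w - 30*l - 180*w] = -10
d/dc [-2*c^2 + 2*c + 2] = 2 - 4*c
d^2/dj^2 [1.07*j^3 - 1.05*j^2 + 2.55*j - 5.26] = 6.42*j - 2.1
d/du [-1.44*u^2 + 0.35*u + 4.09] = 0.35 - 2.88*u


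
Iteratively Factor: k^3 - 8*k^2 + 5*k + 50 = (k - 5)*(k^2 - 3*k - 10) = (k - 5)^2*(k + 2)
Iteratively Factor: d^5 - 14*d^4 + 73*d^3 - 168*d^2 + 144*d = (d - 4)*(d^4 - 10*d^3 + 33*d^2 - 36*d) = (d - 4)*(d - 3)*(d^3 - 7*d^2 + 12*d) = (d - 4)^2*(d - 3)*(d^2 - 3*d) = (d - 4)^2*(d - 3)^2*(d)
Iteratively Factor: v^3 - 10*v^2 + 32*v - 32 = (v - 4)*(v^2 - 6*v + 8) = (v - 4)^2*(v - 2)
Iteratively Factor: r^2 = (r)*(r)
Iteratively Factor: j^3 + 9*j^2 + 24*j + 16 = (j + 4)*(j^2 + 5*j + 4) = (j + 4)^2*(j + 1)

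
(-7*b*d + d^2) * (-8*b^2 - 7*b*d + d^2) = 56*b^3*d + 41*b^2*d^2 - 14*b*d^3 + d^4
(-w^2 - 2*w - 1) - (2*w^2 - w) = -3*w^2 - w - 1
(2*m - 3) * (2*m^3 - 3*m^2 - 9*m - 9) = 4*m^4 - 12*m^3 - 9*m^2 + 9*m + 27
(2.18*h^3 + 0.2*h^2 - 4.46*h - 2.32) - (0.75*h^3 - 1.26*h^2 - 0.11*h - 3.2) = 1.43*h^3 + 1.46*h^2 - 4.35*h + 0.88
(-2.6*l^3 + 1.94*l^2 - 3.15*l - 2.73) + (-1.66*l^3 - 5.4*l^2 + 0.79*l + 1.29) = -4.26*l^3 - 3.46*l^2 - 2.36*l - 1.44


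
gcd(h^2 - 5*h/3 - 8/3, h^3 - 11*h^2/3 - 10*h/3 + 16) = h - 8/3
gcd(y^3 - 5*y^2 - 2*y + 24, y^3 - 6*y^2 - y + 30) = y^2 - y - 6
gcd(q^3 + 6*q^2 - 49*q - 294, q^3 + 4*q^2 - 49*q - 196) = q^2 - 49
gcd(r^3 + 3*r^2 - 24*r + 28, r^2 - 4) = r - 2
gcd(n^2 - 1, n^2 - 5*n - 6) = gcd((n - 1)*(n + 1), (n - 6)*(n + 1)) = n + 1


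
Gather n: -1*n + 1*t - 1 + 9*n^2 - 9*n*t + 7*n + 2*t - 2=9*n^2 + n*(6 - 9*t) + 3*t - 3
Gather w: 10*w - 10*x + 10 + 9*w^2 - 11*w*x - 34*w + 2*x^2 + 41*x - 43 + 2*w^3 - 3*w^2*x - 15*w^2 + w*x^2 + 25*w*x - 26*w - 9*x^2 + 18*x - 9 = 2*w^3 + w^2*(-3*x - 6) + w*(x^2 + 14*x - 50) - 7*x^2 + 49*x - 42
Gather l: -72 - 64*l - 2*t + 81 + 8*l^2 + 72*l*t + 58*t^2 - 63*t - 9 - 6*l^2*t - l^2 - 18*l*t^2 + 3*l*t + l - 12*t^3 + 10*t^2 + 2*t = l^2*(7 - 6*t) + l*(-18*t^2 + 75*t - 63) - 12*t^3 + 68*t^2 - 63*t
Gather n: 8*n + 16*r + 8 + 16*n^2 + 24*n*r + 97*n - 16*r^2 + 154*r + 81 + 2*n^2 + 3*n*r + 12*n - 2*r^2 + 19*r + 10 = 18*n^2 + n*(27*r + 117) - 18*r^2 + 189*r + 99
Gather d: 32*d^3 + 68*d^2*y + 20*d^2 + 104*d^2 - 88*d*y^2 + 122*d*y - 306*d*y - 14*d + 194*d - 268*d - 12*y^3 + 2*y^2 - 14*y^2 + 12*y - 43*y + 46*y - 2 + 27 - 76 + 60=32*d^3 + d^2*(68*y + 124) + d*(-88*y^2 - 184*y - 88) - 12*y^3 - 12*y^2 + 15*y + 9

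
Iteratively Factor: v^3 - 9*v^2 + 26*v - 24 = (v - 2)*(v^2 - 7*v + 12) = (v - 3)*(v - 2)*(v - 4)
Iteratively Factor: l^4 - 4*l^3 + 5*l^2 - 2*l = (l)*(l^3 - 4*l^2 + 5*l - 2) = l*(l - 1)*(l^2 - 3*l + 2) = l*(l - 2)*(l - 1)*(l - 1)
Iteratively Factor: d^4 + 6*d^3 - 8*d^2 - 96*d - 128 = (d + 4)*(d^3 + 2*d^2 - 16*d - 32) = (d + 2)*(d + 4)*(d^2 - 16) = (d - 4)*(d + 2)*(d + 4)*(d + 4)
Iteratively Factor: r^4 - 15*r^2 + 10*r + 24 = (r - 2)*(r^3 + 2*r^2 - 11*r - 12) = (r - 2)*(r + 1)*(r^2 + r - 12) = (r - 2)*(r + 1)*(r + 4)*(r - 3)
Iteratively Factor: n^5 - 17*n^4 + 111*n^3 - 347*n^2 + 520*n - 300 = (n - 5)*(n^4 - 12*n^3 + 51*n^2 - 92*n + 60) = (n - 5)*(n - 3)*(n^3 - 9*n^2 + 24*n - 20) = (n - 5)^2*(n - 3)*(n^2 - 4*n + 4) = (n - 5)^2*(n - 3)*(n - 2)*(n - 2)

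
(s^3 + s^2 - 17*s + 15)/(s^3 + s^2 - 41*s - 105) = (s^2 - 4*s + 3)/(s^2 - 4*s - 21)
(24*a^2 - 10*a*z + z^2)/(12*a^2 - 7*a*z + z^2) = (-6*a + z)/(-3*a + z)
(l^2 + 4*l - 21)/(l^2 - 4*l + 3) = (l + 7)/(l - 1)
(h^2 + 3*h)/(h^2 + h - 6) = h/(h - 2)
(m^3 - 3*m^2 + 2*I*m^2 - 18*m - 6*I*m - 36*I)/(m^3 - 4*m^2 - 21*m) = (m^2 + 2*m*(-3 + I) - 12*I)/(m*(m - 7))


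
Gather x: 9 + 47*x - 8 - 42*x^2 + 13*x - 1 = -42*x^2 + 60*x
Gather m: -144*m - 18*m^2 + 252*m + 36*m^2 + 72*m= 18*m^2 + 180*m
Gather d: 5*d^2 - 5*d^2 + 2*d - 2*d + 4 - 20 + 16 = 0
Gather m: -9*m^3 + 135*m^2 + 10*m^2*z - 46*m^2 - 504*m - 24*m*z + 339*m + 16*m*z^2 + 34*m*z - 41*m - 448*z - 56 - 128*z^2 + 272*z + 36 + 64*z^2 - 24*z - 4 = -9*m^3 + m^2*(10*z + 89) + m*(16*z^2 + 10*z - 206) - 64*z^2 - 200*z - 24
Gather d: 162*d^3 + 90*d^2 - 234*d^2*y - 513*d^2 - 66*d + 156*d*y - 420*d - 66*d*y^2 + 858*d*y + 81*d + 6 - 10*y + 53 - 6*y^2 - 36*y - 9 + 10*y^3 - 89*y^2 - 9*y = 162*d^3 + d^2*(-234*y - 423) + d*(-66*y^2 + 1014*y - 405) + 10*y^3 - 95*y^2 - 55*y + 50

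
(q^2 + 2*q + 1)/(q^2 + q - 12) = (q^2 + 2*q + 1)/(q^2 + q - 12)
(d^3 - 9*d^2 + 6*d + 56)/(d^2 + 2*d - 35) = (d^3 - 9*d^2 + 6*d + 56)/(d^2 + 2*d - 35)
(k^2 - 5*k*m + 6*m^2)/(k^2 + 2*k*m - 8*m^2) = (k - 3*m)/(k + 4*m)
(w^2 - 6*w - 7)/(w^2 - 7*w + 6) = (w^2 - 6*w - 7)/(w^2 - 7*w + 6)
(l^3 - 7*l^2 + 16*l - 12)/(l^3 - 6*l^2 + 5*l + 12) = (l^2 - 4*l + 4)/(l^2 - 3*l - 4)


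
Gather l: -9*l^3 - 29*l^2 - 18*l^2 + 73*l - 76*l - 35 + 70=-9*l^3 - 47*l^2 - 3*l + 35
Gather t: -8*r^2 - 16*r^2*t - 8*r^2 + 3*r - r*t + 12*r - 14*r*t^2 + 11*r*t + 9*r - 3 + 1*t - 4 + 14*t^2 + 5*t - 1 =-16*r^2 + 24*r + t^2*(14 - 14*r) + t*(-16*r^2 + 10*r + 6) - 8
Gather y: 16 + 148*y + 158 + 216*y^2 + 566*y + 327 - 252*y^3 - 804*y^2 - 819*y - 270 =-252*y^3 - 588*y^2 - 105*y + 231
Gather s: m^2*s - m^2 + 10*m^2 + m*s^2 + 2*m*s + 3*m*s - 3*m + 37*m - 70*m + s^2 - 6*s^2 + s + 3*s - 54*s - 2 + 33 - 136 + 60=9*m^2 - 36*m + s^2*(m - 5) + s*(m^2 + 5*m - 50) - 45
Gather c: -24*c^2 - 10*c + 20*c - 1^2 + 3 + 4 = -24*c^2 + 10*c + 6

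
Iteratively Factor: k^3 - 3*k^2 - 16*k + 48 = (k - 3)*(k^2 - 16) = (k - 3)*(k + 4)*(k - 4)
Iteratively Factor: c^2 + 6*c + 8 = (c + 2)*(c + 4)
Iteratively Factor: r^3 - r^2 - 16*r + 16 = (r - 1)*(r^2 - 16) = (r - 4)*(r - 1)*(r + 4)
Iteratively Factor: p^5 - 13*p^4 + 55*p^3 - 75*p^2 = (p - 3)*(p^4 - 10*p^3 + 25*p^2) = (p - 5)*(p - 3)*(p^3 - 5*p^2) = p*(p - 5)*(p - 3)*(p^2 - 5*p) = p^2*(p - 5)*(p - 3)*(p - 5)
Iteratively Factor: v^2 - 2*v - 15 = (v + 3)*(v - 5)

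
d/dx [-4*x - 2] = -4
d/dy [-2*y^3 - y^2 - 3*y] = -6*y^2 - 2*y - 3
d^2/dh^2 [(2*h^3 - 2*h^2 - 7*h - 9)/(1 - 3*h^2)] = 2*(57*h^3 + 261*h^2 + 57*h + 29)/(27*h^6 - 27*h^4 + 9*h^2 - 1)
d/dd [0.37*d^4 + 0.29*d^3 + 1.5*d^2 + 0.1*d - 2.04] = 1.48*d^3 + 0.87*d^2 + 3.0*d + 0.1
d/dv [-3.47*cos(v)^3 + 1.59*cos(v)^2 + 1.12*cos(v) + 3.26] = (10.41*cos(v)^2 - 3.18*cos(v) - 1.12)*sin(v)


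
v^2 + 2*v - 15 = (v - 3)*(v + 5)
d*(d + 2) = d^2 + 2*d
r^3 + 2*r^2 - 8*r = r*(r - 2)*(r + 4)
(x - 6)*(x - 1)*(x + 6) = x^3 - x^2 - 36*x + 36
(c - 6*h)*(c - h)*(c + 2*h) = c^3 - 5*c^2*h - 8*c*h^2 + 12*h^3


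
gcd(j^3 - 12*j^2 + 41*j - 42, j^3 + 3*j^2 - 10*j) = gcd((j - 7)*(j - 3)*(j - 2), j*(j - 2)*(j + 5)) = j - 2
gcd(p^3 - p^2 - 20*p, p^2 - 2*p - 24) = p + 4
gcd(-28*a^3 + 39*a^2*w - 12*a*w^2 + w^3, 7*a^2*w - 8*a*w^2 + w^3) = 7*a^2 - 8*a*w + w^2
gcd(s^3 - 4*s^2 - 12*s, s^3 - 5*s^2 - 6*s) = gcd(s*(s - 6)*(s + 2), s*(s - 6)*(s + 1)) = s^2 - 6*s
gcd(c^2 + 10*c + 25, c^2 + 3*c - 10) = c + 5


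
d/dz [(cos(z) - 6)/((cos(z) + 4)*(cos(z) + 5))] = (cos(z)^2 - 12*cos(z) - 74)*sin(z)/((cos(z) + 4)^2*(cos(z) + 5)^2)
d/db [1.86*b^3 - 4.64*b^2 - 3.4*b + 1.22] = 5.58*b^2 - 9.28*b - 3.4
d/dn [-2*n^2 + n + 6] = 1 - 4*n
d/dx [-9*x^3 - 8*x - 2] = -27*x^2 - 8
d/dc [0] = 0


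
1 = 1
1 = 1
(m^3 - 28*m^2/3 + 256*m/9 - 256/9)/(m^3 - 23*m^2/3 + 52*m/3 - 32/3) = (m - 8/3)/(m - 1)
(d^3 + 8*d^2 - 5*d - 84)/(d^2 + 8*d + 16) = (d^2 + 4*d - 21)/(d + 4)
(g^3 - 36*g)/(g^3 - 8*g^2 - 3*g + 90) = g*(g + 6)/(g^2 - 2*g - 15)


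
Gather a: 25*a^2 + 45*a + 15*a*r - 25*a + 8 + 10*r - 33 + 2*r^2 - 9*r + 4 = 25*a^2 + a*(15*r + 20) + 2*r^2 + r - 21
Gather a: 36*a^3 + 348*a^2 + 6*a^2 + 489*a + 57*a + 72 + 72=36*a^3 + 354*a^2 + 546*a + 144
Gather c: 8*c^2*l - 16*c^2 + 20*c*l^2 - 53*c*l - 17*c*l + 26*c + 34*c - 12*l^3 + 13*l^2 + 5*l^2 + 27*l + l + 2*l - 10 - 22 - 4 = c^2*(8*l - 16) + c*(20*l^2 - 70*l + 60) - 12*l^3 + 18*l^2 + 30*l - 36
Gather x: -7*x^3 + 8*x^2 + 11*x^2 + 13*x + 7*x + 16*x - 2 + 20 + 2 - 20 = -7*x^3 + 19*x^2 + 36*x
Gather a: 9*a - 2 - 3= 9*a - 5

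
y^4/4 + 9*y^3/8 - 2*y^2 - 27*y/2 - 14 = (y/4 + 1)*(y - 7/2)*(y + 2)^2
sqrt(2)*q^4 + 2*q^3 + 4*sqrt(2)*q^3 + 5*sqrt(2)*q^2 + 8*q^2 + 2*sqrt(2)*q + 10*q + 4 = (q + 1)*(q + 2)*(q + sqrt(2))*(sqrt(2)*q + sqrt(2))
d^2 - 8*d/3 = d*(d - 8/3)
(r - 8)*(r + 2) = r^2 - 6*r - 16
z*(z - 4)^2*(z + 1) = z^4 - 7*z^3 + 8*z^2 + 16*z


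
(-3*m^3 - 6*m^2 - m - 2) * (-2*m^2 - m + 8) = 6*m^5 + 15*m^4 - 16*m^3 - 43*m^2 - 6*m - 16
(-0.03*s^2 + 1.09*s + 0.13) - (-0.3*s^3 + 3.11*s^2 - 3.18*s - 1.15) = 0.3*s^3 - 3.14*s^2 + 4.27*s + 1.28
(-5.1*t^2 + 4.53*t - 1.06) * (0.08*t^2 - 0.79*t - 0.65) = -0.408*t^4 + 4.3914*t^3 - 0.3485*t^2 - 2.1071*t + 0.689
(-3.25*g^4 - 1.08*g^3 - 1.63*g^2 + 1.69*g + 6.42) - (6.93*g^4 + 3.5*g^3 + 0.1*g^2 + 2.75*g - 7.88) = -10.18*g^4 - 4.58*g^3 - 1.73*g^2 - 1.06*g + 14.3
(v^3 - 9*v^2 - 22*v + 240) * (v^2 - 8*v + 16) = v^5 - 17*v^4 + 66*v^3 + 272*v^2 - 2272*v + 3840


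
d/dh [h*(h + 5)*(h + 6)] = 3*h^2 + 22*h + 30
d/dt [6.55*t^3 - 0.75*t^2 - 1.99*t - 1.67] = 19.65*t^2 - 1.5*t - 1.99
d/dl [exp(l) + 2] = exp(l)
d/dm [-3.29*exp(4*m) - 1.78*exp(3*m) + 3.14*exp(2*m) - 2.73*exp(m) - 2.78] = (-13.16*exp(3*m) - 5.34*exp(2*m) + 6.28*exp(m) - 2.73)*exp(m)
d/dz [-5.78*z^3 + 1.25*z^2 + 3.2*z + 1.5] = -17.34*z^2 + 2.5*z + 3.2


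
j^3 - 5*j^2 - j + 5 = (j - 5)*(j - 1)*(j + 1)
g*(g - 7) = g^2 - 7*g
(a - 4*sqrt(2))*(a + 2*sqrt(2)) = a^2 - 2*sqrt(2)*a - 16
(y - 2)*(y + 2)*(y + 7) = y^3 + 7*y^2 - 4*y - 28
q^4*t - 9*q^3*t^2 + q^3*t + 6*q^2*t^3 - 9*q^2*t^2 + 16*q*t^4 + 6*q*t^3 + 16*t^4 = (q - 8*t)*(q - 2*t)*(q + t)*(q*t + t)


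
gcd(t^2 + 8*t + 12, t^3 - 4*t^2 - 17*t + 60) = 1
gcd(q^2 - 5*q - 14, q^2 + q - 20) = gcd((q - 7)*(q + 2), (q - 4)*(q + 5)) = 1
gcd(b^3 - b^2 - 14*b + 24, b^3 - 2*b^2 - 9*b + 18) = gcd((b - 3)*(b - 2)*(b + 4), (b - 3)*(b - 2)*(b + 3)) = b^2 - 5*b + 6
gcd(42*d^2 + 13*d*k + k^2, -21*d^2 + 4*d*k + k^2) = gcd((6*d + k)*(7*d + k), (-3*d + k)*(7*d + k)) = 7*d + k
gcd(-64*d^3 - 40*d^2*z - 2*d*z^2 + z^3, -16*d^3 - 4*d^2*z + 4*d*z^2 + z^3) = 8*d^2 + 6*d*z + z^2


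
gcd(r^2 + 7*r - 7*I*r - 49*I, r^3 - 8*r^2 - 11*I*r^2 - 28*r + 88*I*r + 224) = r - 7*I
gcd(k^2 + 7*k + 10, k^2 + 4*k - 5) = k + 5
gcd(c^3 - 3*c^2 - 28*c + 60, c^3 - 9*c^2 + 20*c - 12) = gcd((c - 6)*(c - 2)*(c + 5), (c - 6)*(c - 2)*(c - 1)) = c^2 - 8*c + 12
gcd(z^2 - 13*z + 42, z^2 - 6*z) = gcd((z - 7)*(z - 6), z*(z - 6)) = z - 6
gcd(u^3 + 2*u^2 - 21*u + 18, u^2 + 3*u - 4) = u - 1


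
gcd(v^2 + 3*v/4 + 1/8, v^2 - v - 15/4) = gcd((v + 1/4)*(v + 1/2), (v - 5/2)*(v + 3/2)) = 1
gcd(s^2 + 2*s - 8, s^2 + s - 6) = s - 2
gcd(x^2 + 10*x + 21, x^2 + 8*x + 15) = x + 3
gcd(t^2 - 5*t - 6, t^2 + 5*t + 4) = t + 1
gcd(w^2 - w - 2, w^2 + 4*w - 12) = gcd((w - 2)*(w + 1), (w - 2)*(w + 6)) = w - 2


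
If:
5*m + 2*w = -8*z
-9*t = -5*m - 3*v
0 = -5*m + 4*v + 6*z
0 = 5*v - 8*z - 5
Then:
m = 62*z/25 + 4/5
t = 86*z/45 + 7/9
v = 8*z/5 + 1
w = -51*z/5 - 2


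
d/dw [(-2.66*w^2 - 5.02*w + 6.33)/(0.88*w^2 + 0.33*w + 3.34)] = (3.5398*w^2 - 28.9096*w - 18.8557)/(0.7744*w^4 + 0.5808*w^3 + 5.9873*w^2 + 2.2044*w + 11.1556)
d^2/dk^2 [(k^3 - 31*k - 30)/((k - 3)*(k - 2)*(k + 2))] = 6*(k^6 - 27*k^5 + 9*k^4 + 123*k^3 + 546*k^2 - 972*k - 1016)/(k^9 - 9*k^8 + 15*k^7 + 81*k^6 - 276*k^5 - 108*k^4 + 1232*k^3 - 720*k^2 - 1728*k + 1728)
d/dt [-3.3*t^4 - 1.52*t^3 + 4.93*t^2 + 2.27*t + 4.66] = -13.2*t^3 - 4.56*t^2 + 9.86*t + 2.27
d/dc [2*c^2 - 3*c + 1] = 4*c - 3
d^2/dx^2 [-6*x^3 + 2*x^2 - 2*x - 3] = 4 - 36*x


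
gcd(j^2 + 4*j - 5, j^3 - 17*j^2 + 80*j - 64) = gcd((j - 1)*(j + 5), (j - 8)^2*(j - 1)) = j - 1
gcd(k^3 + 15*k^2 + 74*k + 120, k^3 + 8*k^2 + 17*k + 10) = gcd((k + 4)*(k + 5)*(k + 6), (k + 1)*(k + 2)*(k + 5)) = k + 5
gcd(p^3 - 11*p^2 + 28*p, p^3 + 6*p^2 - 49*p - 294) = p - 7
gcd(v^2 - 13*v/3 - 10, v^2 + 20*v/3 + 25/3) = v + 5/3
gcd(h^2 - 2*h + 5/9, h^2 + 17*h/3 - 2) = h - 1/3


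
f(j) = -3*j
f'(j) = -3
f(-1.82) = 5.46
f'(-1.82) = -3.00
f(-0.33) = 0.99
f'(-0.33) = -3.00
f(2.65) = -7.95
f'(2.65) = -3.00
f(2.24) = -6.72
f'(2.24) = -3.00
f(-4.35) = 13.05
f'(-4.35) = -3.00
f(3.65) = -10.95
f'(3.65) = -3.00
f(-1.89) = 5.67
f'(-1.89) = -3.00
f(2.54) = -7.62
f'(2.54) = -3.00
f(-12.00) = 36.00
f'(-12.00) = -3.00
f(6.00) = -18.00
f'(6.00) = -3.00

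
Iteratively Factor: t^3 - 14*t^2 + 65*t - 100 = (t - 5)*(t^2 - 9*t + 20) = (t - 5)*(t - 4)*(t - 5)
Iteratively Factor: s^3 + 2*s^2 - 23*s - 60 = (s + 3)*(s^2 - s - 20) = (s - 5)*(s + 3)*(s + 4)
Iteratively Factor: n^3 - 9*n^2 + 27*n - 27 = (n - 3)*(n^2 - 6*n + 9) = (n - 3)^2*(n - 3)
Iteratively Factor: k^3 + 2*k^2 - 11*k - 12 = (k - 3)*(k^2 + 5*k + 4) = (k - 3)*(k + 4)*(k + 1)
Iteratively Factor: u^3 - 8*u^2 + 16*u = (u)*(u^2 - 8*u + 16) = u*(u - 4)*(u - 4)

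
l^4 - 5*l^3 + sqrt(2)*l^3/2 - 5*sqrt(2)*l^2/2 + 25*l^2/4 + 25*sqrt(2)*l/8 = l*(l - 5/2)^2*(l + sqrt(2)/2)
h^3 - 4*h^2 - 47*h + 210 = (h - 6)*(h - 5)*(h + 7)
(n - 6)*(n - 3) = n^2 - 9*n + 18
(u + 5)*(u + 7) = u^2 + 12*u + 35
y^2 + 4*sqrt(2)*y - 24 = (y - 2*sqrt(2))*(y + 6*sqrt(2))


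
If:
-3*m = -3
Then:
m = 1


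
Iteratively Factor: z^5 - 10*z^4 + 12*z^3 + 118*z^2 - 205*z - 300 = (z - 5)*(z^4 - 5*z^3 - 13*z^2 + 53*z + 60) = (z - 5)^2*(z^3 - 13*z - 12) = (z - 5)^2*(z + 1)*(z^2 - z - 12) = (z - 5)^2*(z - 4)*(z + 1)*(z + 3)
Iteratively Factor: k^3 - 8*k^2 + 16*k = (k)*(k^2 - 8*k + 16) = k*(k - 4)*(k - 4)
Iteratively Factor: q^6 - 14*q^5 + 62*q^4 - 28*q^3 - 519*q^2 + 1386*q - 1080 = (q - 2)*(q^5 - 12*q^4 + 38*q^3 + 48*q^2 - 423*q + 540) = (q - 2)*(q + 3)*(q^4 - 15*q^3 + 83*q^2 - 201*q + 180) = (q - 3)*(q - 2)*(q + 3)*(q^3 - 12*q^2 + 47*q - 60) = (q - 3)^2*(q - 2)*(q + 3)*(q^2 - 9*q + 20) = (q - 4)*(q - 3)^2*(q - 2)*(q + 3)*(q - 5)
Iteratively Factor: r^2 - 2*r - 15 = (r + 3)*(r - 5)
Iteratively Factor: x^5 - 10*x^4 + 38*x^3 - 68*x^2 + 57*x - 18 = (x - 1)*(x^4 - 9*x^3 + 29*x^2 - 39*x + 18) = (x - 2)*(x - 1)*(x^3 - 7*x^2 + 15*x - 9) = (x - 2)*(x - 1)^2*(x^2 - 6*x + 9) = (x - 3)*(x - 2)*(x - 1)^2*(x - 3)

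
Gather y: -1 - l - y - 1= -l - y - 2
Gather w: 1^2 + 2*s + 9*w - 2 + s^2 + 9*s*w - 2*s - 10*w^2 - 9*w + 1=s^2 + 9*s*w - 10*w^2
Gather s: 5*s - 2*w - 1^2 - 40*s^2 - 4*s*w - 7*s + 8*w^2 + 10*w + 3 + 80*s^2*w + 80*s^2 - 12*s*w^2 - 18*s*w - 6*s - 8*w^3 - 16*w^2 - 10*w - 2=s^2*(80*w + 40) + s*(-12*w^2 - 22*w - 8) - 8*w^3 - 8*w^2 - 2*w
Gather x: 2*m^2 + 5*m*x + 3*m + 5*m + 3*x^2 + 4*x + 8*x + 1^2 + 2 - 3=2*m^2 + 8*m + 3*x^2 + x*(5*m + 12)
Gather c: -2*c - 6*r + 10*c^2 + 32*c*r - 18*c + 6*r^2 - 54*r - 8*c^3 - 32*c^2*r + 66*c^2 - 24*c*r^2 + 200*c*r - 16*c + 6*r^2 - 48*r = -8*c^3 + c^2*(76 - 32*r) + c*(-24*r^2 + 232*r - 36) + 12*r^2 - 108*r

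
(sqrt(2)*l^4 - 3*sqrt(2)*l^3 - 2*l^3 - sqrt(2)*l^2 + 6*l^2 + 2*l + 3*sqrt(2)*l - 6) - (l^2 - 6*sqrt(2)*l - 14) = sqrt(2)*l^4 - 3*sqrt(2)*l^3 - 2*l^3 - sqrt(2)*l^2 + 5*l^2 + 2*l + 9*sqrt(2)*l + 8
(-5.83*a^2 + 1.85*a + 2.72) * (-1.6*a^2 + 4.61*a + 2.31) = 9.328*a^4 - 29.8363*a^3 - 9.2908*a^2 + 16.8127*a + 6.2832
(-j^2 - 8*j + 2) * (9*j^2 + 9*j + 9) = -9*j^4 - 81*j^3 - 63*j^2 - 54*j + 18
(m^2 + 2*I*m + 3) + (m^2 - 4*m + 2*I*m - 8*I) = 2*m^2 - 4*m + 4*I*m + 3 - 8*I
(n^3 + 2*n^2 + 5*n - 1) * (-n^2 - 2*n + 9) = -n^5 - 4*n^4 + 9*n^2 + 47*n - 9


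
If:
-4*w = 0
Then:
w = 0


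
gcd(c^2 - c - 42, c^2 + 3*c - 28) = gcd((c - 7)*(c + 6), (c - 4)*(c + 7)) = 1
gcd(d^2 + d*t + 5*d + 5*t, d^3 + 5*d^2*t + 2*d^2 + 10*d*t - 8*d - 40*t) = 1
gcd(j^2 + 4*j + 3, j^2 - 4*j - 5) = j + 1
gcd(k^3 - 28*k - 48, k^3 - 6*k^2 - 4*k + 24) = k^2 - 4*k - 12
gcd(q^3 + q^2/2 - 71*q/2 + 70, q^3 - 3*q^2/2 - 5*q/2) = q - 5/2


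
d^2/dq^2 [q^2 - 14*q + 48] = 2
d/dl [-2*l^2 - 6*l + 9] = -4*l - 6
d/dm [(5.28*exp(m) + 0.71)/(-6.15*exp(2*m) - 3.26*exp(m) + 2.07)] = (32.472*exp(2*m) + 8.733*exp(m) + 13.2442)*exp(m)/(37.8225*exp(4*m) + 40.098*exp(3*m) - 14.8334*exp(2*m) - 13.4964*exp(m) + 4.2849)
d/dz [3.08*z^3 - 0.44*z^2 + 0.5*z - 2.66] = 9.24*z^2 - 0.88*z + 0.5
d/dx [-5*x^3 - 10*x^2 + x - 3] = -15*x^2 - 20*x + 1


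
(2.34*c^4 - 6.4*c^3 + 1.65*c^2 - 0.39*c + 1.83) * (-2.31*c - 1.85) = -5.4054*c^5 + 10.455*c^4 + 8.0285*c^3 - 2.1516*c^2 - 3.5058*c - 3.3855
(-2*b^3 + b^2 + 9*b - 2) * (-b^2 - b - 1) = 2*b^5 + b^4 - 8*b^3 - 8*b^2 - 7*b + 2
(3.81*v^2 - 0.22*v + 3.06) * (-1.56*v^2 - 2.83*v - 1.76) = -5.9436*v^4 - 10.4391*v^3 - 10.8566*v^2 - 8.2726*v - 5.3856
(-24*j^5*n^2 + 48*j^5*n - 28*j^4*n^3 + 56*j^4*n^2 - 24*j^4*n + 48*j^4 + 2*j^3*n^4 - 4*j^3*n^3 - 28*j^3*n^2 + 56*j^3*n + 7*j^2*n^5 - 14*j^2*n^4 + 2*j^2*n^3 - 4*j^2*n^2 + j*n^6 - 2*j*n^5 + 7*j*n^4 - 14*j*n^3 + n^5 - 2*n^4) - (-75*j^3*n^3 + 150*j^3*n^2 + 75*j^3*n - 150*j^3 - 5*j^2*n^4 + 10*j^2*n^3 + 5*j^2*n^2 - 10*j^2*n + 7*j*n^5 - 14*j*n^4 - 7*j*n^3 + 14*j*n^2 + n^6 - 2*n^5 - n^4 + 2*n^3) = -24*j^5*n^2 + 48*j^5*n - 28*j^4*n^3 + 56*j^4*n^2 - 24*j^4*n + 48*j^4 + 2*j^3*n^4 + 71*j^3*n^3 - 178*j^3*n^2 - 19*j^3*n + 150*j^3 + 7*j^2*n^5 - 9*j^2*n^4 - 8*j^2*n^3 - 9*j^2*n^2 + 10*j^2*n + j*n^6 - 9*j*n^5 + 21*j*n^4 - 7*j*n^3 - 14*j*n^2 - n^6 + 3*n^5 - n^4 - 2*n^3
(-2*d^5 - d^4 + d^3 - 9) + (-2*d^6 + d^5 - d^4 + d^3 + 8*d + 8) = -2*d^6 - d^5 - 2*d^4 + 2*d^3 + 8*d - 1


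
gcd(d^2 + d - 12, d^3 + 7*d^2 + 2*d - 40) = d + 4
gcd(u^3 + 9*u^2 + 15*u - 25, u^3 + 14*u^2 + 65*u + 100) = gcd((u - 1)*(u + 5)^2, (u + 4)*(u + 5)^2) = u^2 + 10*u + 25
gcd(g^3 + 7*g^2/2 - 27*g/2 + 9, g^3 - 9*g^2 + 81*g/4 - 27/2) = g - 3/2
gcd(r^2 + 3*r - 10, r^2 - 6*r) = 1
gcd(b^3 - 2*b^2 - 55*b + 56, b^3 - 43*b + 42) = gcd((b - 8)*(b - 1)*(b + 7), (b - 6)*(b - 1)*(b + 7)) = b^2 + 6*b - 7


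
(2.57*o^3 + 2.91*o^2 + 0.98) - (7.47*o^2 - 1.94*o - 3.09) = 2.57*o^3 - 4.56*o^2 + 1.94*o + 4.07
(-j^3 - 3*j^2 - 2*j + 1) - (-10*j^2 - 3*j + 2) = -j^3 + 7*j^2 + j - 1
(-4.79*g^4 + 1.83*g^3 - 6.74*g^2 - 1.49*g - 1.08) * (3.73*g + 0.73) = -17.8667*g^5 + 3.3292*g^4 - 23.8043*g^3 - 10.4779*g^2 - 5.1161*g - 0.7884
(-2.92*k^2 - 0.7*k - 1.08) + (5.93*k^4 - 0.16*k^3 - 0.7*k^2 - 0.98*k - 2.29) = 5.93*k^4 - 0.16*k^3 - 3.62*k^2 - 1.68*k - 3.37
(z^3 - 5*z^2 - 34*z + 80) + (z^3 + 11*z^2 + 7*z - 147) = 2*z^3 + 6*z^2 - 27*z - 67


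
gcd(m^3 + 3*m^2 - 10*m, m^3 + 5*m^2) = m^2 + 5*m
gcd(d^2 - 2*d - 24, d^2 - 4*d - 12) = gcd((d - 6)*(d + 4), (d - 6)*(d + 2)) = d - 6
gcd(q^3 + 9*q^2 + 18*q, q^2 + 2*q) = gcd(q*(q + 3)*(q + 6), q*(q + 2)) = q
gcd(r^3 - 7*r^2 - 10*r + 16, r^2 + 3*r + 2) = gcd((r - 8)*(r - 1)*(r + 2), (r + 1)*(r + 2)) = r + 2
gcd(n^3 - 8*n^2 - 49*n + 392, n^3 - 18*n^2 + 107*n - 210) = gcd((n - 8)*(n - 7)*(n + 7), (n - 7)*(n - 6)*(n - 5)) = n - 7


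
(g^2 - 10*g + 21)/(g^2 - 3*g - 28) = (g - 3)/(g + 4)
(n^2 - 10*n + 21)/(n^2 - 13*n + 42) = (n - 3)/(n - 6)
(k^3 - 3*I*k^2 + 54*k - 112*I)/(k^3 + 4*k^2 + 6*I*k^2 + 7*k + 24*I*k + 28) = (k^2 - 10*I*k - 16)/(k^2 + k*(4 - I) - 4*I)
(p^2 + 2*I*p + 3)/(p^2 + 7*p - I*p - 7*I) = (p + 3*I)/(p + 7)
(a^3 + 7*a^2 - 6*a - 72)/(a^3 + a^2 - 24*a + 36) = (a + 4)/(a - 2)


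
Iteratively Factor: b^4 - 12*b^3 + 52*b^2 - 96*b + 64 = (b - 2)*(b^3 - 10*b^2 + 32*b - 32) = (b - 4)*(b - 2)*(b^2 - 6*b + 8) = (b - 4)*(b - 2)^2*(b - 4)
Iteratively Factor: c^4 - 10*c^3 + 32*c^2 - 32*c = (c - 4)*(c^3 - 6*c^2 + 8*c) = (c - 4)^2*(c^2 - 2*c) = (c - 4)^2*(c - 2)*(c)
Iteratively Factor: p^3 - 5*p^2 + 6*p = (p)*(p^2 - 5*p + 6) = p*(p - 2)*(p - 3)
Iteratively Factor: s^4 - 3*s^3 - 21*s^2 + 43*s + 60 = (s + 1)*(s^3 - 4*s^2 - 17*s + 60) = (s - 5)*(s + 1)*(s^2 + s - 12) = (s - 5)*(s - 3)*(s + 1)*(s + 4)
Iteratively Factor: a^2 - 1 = (a - 1)*(a + 1)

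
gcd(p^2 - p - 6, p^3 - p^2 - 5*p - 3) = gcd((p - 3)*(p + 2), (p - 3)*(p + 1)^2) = p - 3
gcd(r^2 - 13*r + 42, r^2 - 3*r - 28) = r - 7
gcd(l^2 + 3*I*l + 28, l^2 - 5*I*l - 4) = l - 4*I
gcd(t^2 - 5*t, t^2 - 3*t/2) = t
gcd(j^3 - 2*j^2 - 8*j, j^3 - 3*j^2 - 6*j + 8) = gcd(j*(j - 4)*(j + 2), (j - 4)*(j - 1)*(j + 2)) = j^2 - 2*j - 8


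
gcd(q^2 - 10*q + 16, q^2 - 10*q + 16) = q^2 - 10*q + 16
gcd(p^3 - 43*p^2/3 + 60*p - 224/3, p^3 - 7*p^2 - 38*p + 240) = p - 8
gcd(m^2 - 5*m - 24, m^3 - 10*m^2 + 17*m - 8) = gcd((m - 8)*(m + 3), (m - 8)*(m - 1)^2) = m - 8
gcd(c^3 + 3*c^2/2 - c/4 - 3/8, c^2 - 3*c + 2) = 1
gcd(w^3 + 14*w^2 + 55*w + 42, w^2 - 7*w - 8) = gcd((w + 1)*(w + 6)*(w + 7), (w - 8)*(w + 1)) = w + 1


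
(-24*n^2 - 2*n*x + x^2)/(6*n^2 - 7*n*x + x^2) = (4*n + x)/(-n + x)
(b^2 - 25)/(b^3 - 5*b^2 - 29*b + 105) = (b - 5)/(b^2 - 10*b + 21)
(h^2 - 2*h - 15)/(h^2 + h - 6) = (h - 5)/(h - 2)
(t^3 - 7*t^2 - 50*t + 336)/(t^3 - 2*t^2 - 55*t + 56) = (t - 6)/(t - 1)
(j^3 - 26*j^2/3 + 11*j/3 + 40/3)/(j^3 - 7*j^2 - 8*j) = (j - 5/3)/j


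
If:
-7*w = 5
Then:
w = -5/7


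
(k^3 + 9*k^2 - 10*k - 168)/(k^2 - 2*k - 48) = (k^2 + 3*k - 28)/(k - 8)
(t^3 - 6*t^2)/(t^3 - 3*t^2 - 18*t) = t/(t + 3)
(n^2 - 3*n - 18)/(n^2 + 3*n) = (n - 6)/n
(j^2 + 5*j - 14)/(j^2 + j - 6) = (j + 7)/(j + 3)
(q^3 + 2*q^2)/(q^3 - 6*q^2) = (q + 2)/(q - 6)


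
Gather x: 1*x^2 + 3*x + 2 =x^2 + 3*x + 2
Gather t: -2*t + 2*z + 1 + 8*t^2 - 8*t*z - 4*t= 8*t^2 + t*(-8*z - 6) + 2*z + 1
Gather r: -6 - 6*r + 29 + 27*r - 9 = 21*r + 14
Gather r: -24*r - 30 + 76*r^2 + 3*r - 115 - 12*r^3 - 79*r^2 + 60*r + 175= -12*r^3 - 3*r^2 + 39*r + 30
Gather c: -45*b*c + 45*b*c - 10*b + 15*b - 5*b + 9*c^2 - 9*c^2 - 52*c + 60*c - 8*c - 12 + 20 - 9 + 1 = 0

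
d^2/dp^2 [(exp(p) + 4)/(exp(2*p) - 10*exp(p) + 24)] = (exp(4*p) + 26*exp(3*p) - 264*exp(2*p) + 256*exp(p) + 1536)*exp(p)/(exp(6*p) - 30*exp(5*p) + 372*exp(4*p) - 2440*exp(3*p) + 8928*exp(2*p) - 17280*exp(p) + 13824)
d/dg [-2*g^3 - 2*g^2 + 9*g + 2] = -6*g^2 - 4*g + 9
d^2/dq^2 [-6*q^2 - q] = -12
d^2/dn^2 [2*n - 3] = 0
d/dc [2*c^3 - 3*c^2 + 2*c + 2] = 6*c^2 - 6*c + 2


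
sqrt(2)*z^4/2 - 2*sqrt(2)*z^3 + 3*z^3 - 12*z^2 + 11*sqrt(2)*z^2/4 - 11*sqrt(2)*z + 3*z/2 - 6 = (z - 4)*(z + sqrt(2)/2)*(z + 3*sqrt(2)/2)*(sqrt(2)*z/2 + 1)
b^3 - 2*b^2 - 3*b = b*(b - 3)*(b + 1)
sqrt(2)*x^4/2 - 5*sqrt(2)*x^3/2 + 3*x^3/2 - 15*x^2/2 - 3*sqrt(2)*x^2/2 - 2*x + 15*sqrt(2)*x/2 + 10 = (x - 5)*(x - sqrt(2))*(x + 2*sqrt(2))*(sqrt(2)*x/2 + 1/2)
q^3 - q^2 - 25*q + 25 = (q - 5)*(q - 1)*(q + 5)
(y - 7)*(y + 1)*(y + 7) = y^3 + y^2 - 49*y - 49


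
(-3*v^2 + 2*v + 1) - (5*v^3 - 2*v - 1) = -5*v^3 - 3*v^2 + 4*v + 2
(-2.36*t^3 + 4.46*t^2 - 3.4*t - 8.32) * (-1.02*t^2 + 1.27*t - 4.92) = 2.4072*t^5 - 7.5464*t^4 + 20.7434*t^3 - 17.7748*t^2 + 6.1616*t + 40.9344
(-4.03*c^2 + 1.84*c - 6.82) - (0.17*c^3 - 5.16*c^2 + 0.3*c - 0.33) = -0.17*c^3 + 1.13*c^2 + 1.54*c - 6.49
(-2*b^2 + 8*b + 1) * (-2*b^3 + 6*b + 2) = 4*b^5 - 16*b^4 - 14*b^3 + 44*b^2 + 22*b + 2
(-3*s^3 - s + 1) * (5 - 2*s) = 6*s^4 - 15*s^3 + 2*s^2 - 7*s + 5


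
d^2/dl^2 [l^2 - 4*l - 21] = 2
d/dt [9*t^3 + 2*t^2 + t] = 27*t^2 + 4*t + 1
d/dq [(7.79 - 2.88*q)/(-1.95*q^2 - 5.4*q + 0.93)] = (-5.616*q^2 + 30.381*q + 39.3876)/(3.8025*q^4 + 21.06*q^3 + 25.533*q^2 - 10.044*q + 0.8649)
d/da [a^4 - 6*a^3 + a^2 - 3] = 2*a*(2*a^2 - 9*a + 1)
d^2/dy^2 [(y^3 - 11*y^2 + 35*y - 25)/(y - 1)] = 2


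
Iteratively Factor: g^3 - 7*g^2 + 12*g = (g - 4)*(g^2 - 3*g) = (g - 4)*(g - 3)*(g)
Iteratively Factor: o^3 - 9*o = (o)*(o^2 - 9) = o*(o + 3)*(o - 3)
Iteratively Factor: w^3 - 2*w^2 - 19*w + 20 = (w - 1)*(w^2 - w - 20) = (w - 1)*(w + 4)*(w - 5)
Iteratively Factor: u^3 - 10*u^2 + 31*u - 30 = (u - 5)*(u^2 - 5*u + 6) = (u - 5)*(u - 3)*(u - 2)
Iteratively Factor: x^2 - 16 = (x - 4)*(x + 4)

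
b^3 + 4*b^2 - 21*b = b*(b - 3)*(b + 7)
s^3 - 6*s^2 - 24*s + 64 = (s - 8)*(s - 2)*(s + 4)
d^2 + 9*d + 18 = (d + 3)*(d + 6)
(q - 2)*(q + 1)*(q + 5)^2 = q^4 + 9*q^3 + 13*q^2 - 45*q - 50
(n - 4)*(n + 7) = n^2 + 3*n - 28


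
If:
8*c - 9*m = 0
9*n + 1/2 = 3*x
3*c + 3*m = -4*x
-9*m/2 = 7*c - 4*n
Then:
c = -1/58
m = -4/261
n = -11/232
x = 17/696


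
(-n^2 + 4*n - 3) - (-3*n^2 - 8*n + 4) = 2*n^2 + 12*n - 7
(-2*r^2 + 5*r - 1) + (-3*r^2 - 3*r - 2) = -5*r^2 + 2*r - 3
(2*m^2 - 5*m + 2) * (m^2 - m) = 2*m^4 - 7*m^3 + 7*m^2 - 2*m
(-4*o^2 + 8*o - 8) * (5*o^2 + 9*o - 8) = -20*o^4 + 4*o^3 + 64*o^2 - 136*o + 64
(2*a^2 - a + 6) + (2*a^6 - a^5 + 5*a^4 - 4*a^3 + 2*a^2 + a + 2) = 2*a^6 - a^5 + 5*a^4 - 4*a^3 + 4*a^2 + 8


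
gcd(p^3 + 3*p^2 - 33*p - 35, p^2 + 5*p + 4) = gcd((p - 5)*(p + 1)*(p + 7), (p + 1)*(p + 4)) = p + 1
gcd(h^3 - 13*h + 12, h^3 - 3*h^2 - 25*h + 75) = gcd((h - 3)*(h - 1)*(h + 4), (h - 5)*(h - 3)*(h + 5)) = h - 3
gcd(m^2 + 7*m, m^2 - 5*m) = m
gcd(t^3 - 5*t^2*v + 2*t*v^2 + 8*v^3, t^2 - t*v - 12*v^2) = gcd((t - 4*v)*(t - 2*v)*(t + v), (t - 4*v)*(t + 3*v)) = t - 4*v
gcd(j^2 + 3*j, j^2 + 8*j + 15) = j + 3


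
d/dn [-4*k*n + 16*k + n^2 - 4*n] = -4*k + 2*n - 4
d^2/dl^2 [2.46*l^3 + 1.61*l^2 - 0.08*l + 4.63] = 14.76*l + 3.22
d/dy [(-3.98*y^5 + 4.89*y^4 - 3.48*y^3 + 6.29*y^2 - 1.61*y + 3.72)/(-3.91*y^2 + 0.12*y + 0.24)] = (46.6854*y^6 - 40.1502*y^5 + 10.5912*y^4 + 3.8592*y^3 - 8.0459*y^2 + 32.1096*y - 0.8328)/(15.2881*y^4 - 0.9384*y^3 - 1.8624*y^2 + 0.0576*y + 0.0576)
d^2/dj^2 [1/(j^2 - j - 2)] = 2*(j^2 - j - (2*j - 1)^2 - 2)/(-j^2 + j + 2)^3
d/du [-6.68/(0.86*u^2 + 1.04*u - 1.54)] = (11.4896*u + 6.9472)/(0.86*u^2 + 1.04*u - 1.54)^2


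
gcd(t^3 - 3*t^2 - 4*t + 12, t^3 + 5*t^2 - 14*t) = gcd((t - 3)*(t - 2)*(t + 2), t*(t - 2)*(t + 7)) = t - 2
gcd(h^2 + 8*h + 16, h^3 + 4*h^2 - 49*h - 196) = h + 4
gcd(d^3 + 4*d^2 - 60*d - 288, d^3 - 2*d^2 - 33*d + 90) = d + 6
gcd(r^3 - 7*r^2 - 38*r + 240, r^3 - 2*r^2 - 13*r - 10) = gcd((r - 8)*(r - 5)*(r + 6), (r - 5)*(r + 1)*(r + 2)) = r - 5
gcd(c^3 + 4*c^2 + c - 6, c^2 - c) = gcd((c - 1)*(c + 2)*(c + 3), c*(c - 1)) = c - 1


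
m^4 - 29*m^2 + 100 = (m - 5)*(m - 2)*(m + 2)*(m + 5)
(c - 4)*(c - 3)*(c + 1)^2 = c^4 - 5*c^3 - c^2 + 17*c + 12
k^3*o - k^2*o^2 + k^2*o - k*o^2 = k*(k - o)*(k*o + o)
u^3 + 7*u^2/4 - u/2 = u*(u - 1/4)*(u + 2)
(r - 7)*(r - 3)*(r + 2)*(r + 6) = r^4 - 2*r^3 - 47*r^2 + 48*r + 252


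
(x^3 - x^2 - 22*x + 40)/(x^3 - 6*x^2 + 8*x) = (x + 5)/x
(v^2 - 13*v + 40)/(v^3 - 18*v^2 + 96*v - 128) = (v - 5)/(v^2 - 10*v + 16)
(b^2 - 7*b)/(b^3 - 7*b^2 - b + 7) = b/(b^2 - 1)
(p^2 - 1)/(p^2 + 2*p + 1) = (p - 1)/(p + 1)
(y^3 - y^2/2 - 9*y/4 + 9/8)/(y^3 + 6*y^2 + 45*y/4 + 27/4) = (4*y^2 - 8*y + 3)/(2*(2*y^2 + 9*y + 9))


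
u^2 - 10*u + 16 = (u - 8)*(u - 2)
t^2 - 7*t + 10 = (t - 5)*(t - 2)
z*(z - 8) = z^2 - 8*z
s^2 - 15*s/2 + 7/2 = (s - 7)*(s - 1/2)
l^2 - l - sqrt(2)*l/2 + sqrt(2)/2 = (l - 1)*(l - sqrt(2)/2)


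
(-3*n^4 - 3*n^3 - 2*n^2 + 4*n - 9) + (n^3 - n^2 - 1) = -3*n^4 - 2*n^3 - 3*n^2 + 4*n - 10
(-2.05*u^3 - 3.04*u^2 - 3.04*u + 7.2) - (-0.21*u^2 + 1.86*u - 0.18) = -2.05*u^3 - 2.83*u^2 - 4.9*u + 7.38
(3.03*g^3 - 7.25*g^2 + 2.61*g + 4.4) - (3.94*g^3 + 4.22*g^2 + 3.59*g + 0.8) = -0.91*g^3 - 11.47*g^2 - 0.98*g + 3.6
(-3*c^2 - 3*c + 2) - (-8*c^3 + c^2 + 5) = 8*c^3 - 4*c^2 - 3*c - 3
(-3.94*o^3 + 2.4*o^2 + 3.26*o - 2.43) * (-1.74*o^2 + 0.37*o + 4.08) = 6.8556*o^5 - 5.6338*o^4 - 20.8596*o^3 + 15.2264*o^2 + 12.4017*o - 9.9144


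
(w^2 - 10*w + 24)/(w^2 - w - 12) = (w - 6)/(w + 3)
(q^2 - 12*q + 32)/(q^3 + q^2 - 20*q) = (q - 8)/(q*(q + 5))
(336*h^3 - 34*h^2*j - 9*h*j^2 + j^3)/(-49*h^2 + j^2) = (-48*h^2 - 2*h*j + j^2)/(7*h + j)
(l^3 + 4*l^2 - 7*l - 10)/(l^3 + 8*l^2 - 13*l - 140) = (l^2 - l - 2)/(l^2 + 3*l - 28)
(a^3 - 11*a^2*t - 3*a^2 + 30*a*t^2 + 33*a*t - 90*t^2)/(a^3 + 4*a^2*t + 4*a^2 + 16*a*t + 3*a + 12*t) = (a^3 - 11*a^2*t - 3*a^2 + 30*a*t^2 + 33*a*t - 90*t^2)/(a^3 + 4*a^2*t + 4*a^2 + 16*a*t + 3*a + 12*t)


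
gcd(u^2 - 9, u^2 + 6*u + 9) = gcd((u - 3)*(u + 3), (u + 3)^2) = u + 3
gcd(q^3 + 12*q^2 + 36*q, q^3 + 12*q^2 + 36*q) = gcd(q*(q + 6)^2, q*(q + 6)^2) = q^3 + 12*q^2 + 36*q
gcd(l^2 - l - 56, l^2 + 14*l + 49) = l + 7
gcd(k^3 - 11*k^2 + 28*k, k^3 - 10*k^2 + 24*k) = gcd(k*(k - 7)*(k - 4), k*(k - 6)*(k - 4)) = k^2 - 4*k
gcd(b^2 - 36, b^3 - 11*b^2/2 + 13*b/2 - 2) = 1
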